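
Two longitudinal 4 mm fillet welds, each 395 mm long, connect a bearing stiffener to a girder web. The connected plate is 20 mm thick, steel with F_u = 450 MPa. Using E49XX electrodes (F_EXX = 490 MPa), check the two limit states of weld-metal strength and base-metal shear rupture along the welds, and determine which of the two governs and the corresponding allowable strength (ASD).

t_e = 0.707 × 4 = 2.828 mm; L = 790 mm.
Weld metal: R_n/Ω = (1/2.0) × 0.6 × 490 × 2.828 × 790 × 10⁻³ = 328.4 kN.
Base metal (shear rupture): R_n/Ω = (1/2.0) × 0.6 × 450 × 20 × 790 × 10⁻³ = 2133 kN.
Governing: weld metal.

R_n/Ω ≈ 328 kN (weld metal governs)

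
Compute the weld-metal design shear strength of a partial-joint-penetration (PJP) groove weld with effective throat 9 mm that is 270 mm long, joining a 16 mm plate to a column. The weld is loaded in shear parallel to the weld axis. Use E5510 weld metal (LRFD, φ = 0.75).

E55XX → F_EXX = 550 MPa.
Effective throat (given) t_e = 9 mm.
A_we = 9 × 270 = 2430 mm².
F_nw = 0.6 F_EXX = 330 MPa.
φR_n = 0.75 × 330 × 2430 × 10⁻³ = 601.4 kN.

φR_n ≈ 601 kN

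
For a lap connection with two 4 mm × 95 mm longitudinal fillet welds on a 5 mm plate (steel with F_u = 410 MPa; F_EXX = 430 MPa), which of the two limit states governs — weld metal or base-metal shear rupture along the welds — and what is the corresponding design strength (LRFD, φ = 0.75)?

φR_n ≈ 104 kN (weld metal governs)

t_e = 0.707 × 4 = 2.828 mm; L = 190 mm.
Weld metal: φR_n = 0.75 × 0.6 × 430 × 2.828 × 190 × 10⁻³ = 104 kN.
Base metal (shear rupture): φR_n = 0.75 × 0.6 × 410 × 5 × 190 × 10⁻³ = 175.3 kN.
Governing: weld metal.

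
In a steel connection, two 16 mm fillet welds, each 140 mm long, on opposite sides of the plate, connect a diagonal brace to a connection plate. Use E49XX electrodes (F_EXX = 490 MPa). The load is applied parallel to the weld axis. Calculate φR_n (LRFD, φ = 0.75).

Effective throat t_e = 0.707 × 16 = 11.31 mm.
Total length L = 280 mm; A_we = 11.31 × 280 = 3167 mm².
F_nw = 0.6 F_EXX = 0.6 × 490 = 294 MPa.
φR_n = 0.75 × 294 × 3167 × 10⁻³ = 698.4 kN.

φR_n ≈ 698 kN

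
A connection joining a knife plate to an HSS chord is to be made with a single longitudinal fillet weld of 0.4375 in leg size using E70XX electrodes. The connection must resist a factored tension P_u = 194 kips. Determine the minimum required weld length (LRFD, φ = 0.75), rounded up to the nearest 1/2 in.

E70XX → F_EXX = 70 ksi.
Throat t_e = 0.707 × 0.4375 = 0.3093 in.
φr_n = 0.75 × 0.6 × 70 × 0.3093 = 9.743 kips/in.
L_req = P_u / φr_n = 194 / 9.743 = 19.91 in total.
Round up → use L = 20 in.

L = 20 in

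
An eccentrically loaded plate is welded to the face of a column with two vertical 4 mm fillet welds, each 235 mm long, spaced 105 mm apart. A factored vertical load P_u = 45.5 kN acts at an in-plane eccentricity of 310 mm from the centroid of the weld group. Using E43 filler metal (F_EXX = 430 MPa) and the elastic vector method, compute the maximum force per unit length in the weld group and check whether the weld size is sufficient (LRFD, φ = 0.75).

Total weld length L_w = 470 mm. Treat welds as unit-width lines.
Polar moment about centroid: J = 2[d³/12 + d(b/2)²] = 2[235³/12 + 235×52.5²] = 3458000 mm³.
Direct shear f_v = P/L_w = 45.5×10³ / 470 = 96.81 N/mm (vertical).
Torsion M = P·e = 45.5×10³ × 310 = 14105000 N·mm.
Critical point at (x, y) = (52.5, 117.5) from centroid. f_tx = M·y/J = 479.2 N/mm; f_ty = M·x/J = 214.1 N/mm.
Resultant f_max = √[f_tx² + (f_v + f_ty)²] = √[479.2² + (96.81 + 214.1)²] = 571.2 N/mm.
Capacity per unit length: φr_n = 0.75 × 0.6 × 430 × (0.707 × 4) = 547.2 N/mm.
571.2 > 547.2 → NOT adequate.

f_max ≈ 571 N/mm; NOT adequate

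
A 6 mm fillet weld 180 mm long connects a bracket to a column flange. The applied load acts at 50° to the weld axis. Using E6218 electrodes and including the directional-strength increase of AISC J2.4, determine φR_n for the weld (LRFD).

φR_n ≈ 284 kN

E62XX → F_EXX = 620 MPa.
t_e = 0.707 × 6 = 4.242 mm; A_we = 4.242 × 180 = 763.6 mm².
Directional factor: 1.0 + 0.5 sin^1.5(50°) = 1.335.
F_nw = 0.6 × 620 × 1.335 = 496.7 MPa.
φR_n = 0.75 × 496.7 × 763.6 × 10⁻³ = 284.4 kN.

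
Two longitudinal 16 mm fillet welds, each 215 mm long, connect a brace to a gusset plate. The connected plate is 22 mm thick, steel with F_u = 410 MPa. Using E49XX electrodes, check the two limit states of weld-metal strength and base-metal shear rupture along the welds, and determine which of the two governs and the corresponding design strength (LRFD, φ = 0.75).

φR_n ≈ 1070 kN (weld metal governs)

E49XX → F_EXX = 490 MPa.
t_e = 0.707 × 16 = 11.31 mm; L = 430 mm.
Weld metal: φR_n = 0.75 × 0.6 × 490 × 11.31 × 430 × 10⁻³ = 1073 kN.
Base metal (shear rupture): φR_n = 0.75 × 0.6 × 410 × 22 × 430 × 10⁻³ = 1745 kN.
Governing: weld metal.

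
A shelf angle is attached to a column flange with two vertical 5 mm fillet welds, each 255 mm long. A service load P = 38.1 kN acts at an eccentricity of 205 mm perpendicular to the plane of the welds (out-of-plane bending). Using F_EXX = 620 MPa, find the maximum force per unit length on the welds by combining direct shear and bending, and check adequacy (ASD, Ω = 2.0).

L_w = 2 × 255 = 510 mm; section modulus (unit throat) S = 2 × L²/6 = 21680 mm².
Direct shear f_v = P/L_w = 38.1×10³/510 = 74.71 N/mm.
Moment M = P × e = 38.1×10³ × 205 = 7810500 N·mm; bending f_b = M/S = 360.3 N/mm.
f_max = √(f_v² + f_b²) = √(74.71² + 360.3²) = 368 N/mm.
r_n/Ω = (1/2.0) × 0.6 × 620 × (0.707 × 5) = 657.5 N/mm → adequate.

f_max ≈ 368 N/mm; adequate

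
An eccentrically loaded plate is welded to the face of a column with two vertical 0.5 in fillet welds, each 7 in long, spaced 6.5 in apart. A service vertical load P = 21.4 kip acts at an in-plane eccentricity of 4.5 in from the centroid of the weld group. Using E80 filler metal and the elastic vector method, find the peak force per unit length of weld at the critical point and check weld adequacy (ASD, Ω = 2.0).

E80XX → F_EXX = 80 ksi.
Total weld length L_w = 14 in. Treat welds as unit-width lines.
Polar moment about centroid: J = 2[d³/12 + d(b/2)²] = 2[7³/12 + 7×3.25²] = 205 in³.
Direct shear f_v = P/L_w = 21.4 / 14 = 1.529 kip/in (vertical).
Torsion M = P·e = 21.4 × 4.5 = 96.3 kip·in.
Critical point at (x, y) = (3.25, 3.5) from centroid. f_tx = M·y/J = 1.644 kip/in; f_ty = M·x/J = 1.526 kip/in.
Resultant f_max = √[f_tx² + (f_v + f_ty)²] = √[1.644² + (1.529 + 1.526)²] = 3.469 kip/in.
Capacity per unit length: r_n/Ω = (1/2.0) × 0.6 × 80 × (0.707 × 0.5) = 8.484 kip/in.
3.469 ≤ 8.484 → adequate.

f_max ≈ 3.47 kip/in; adequate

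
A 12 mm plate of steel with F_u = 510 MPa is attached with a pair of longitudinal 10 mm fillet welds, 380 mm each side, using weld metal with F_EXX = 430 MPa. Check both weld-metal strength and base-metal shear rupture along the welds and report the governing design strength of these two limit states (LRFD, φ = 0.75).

t_e = 0.707 × 10 = 7.07 mm; L = 760 mm.
Weld metal: φR_n = 0.75 × 0.6 × 430 × 7.07 × 760 × 10⁻³ = 1040 kN.
Base metal (shear rupture): φR_n = 0.75 × 0.6 × 510 × 12 × 760 × 10⁻³ = 2093 kN.
Governing: weld metal.

φR_n ≈ 1040 kN (weld metal governs)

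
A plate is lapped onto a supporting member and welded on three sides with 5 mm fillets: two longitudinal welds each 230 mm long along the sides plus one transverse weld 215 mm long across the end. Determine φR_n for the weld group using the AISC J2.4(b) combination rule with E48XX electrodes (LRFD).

φR_n ≈ 545 kN

E48XX → F_EXX = 480 MPa.
t_e = 0.707 × 5 = 3.535 mm.
R_nwl = 0.6 × 480 × 3.535 × 460 × 10⁻³ = 468.3 kN (longitudinal, 2 welds).
R_nwt = 0.6 × 480 × 3.535 × 215 × 10⁻³ = 218.9 kN (transverse, base value).
(i) R_nwl + R_nwt = 687.2 kN; (ii) 0.85 R_nwl + 1.5 R_nwt = 726.4 kN.
R_n = max = 726.4 kN [governs: (ii)]; φR_n = 544.8 kN.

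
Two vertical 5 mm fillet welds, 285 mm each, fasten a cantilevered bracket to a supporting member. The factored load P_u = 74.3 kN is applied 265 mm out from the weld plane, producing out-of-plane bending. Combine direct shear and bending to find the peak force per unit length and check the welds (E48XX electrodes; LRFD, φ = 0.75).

f_max ≈ 739 N/mm; adequate

E48XX → F_EXX = 480 MPa.
L_w = 2 × 285 = 570 mm; section modulus (unit throat) S = 2 × L²/6 = 27080 mm².
Direct shear f_v = P/L_w = 74.3×10³/570 = 130.4 N/mm.
Moment M = P × e = 74.3×10³ × 265 = 19690000 N·mm; bending f_b = M/S = 727.2 N/mm.
f_max = √(f_v² + f_b²) = √(130.4² + 727.2²) = 738.8 N/mm.
φr_n = 0.75 × 0.6 × 480 × (0.707 × 5) = 763.6 N/mm → adequate.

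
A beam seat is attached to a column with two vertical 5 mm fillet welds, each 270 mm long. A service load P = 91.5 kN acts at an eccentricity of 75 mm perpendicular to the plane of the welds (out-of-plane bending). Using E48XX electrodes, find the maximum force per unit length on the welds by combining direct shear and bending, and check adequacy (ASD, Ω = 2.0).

f_max ≈ 329 N/mm; adequate

E48XX → F_EXX = 480 MPa.
L_w = 2 × 270 = 540 mm; section modulus (unit throat) S = 2 × L²/6 = 24300 mm².
Direct shear f_v = P/L_w = 91.5×10³/540 = 169.4 N/mm.
Moment M = P × e = 91.5×10³ × 75 = 6862500 N·mm; bending f_b = M/S = 282.4 N/mm.
f_max = √(f_v² + f_b²) = √(169.4² + 282.4²) = 329.3 N/mm.
r_n/Ω = (1/2.0) × 0.6 × 480 × (0.707 × 5) = 509 N/mm → adequate.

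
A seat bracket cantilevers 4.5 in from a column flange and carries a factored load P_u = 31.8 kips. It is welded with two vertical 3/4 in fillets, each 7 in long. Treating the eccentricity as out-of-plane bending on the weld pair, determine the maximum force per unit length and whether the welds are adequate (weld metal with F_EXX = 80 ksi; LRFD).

f_max ≈ 9.05 kip/in; adequate

L_w = 2 × 7 = 14 in; section modulus (unit throat) S = 2 × L²/6 = 16.33 in².
Direct shear f_v = P/L_w = 31.8/14 = 2.271 kip/in.
Moment M = P × e = 31.8 × 4.5 = 143.1 kip·in; bending f_b = M/S = 8.761 kip/in.
f_max = √(f_v² + f_b²) = √(2.271² + 8.761²) = 9.051 kip/in.
φr_n = 0.75 × 0.6 × 80 × (0.707 × 0.75) = 19.09 kip/in → adequate.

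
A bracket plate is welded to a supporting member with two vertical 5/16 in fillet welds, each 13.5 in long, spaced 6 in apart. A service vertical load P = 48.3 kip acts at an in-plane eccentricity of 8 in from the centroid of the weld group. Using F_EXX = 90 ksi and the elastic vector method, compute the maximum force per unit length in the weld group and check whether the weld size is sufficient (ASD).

Total weld length L_w = 27 in. Treat welds as unit-width lines.
Polar moment about centroid: J = 2[d³/12 + d(b/2)²] = 2[13.5³/12 + 13.5×3²] = 653.1 in³.
Direct shear f_v = P/L_w = 48.3 / 27 = 1.789 kip/in (vertical).
Torsion M = P·e = 48.3 × 8 = 386.4 kip·in.
Critical point at (x, y) = (3, 6.75) from centroid. f_tx = M·y/J = 3.994 kip/in; f_ty = M·x/J = 1.775 kip/in.
Resultant f_max = √[f_tx² + (f_v + f_ty)²] = √[3.994² + (1.789 + 1.775)²] = 5.353 kip/in.
Capacity per unit length: r_n/Ω = (1/2.0) × 0.6 × 90 × (0.707 × 0.3125) = 5.965 kip/in.
5.353 ≤ 5.965 → adequate.

f_max ≈ 5.35 kip/in; adequate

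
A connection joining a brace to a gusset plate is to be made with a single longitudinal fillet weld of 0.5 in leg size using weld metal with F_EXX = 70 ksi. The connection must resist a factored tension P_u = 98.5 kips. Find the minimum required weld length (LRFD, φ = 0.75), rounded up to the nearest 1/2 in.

L = 9 in

Throat t_e = 0.707 × 0.5 = 0.3535 in.
φr_n = 0.75 × 0.6 × 70 × 0.3535 = 11.14 kips/in.
L_req = P_u / φr_n = 98.5 / 11.14 = 8.846 in total.
Round up → use L = 9 in.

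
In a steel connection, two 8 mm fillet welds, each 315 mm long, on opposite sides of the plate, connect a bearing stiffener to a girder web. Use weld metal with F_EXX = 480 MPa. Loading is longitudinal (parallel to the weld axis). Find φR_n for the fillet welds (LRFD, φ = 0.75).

Effective throat t_e = 0.707 × 8 = 5.656 mm.
Total length L = 630 mm; A_we = 5.656 × 630 = 3563 mm².
F_nw = 0.6 F_EXX = 0.6 × 480 = 288 MPa.
φR_n = 0.75 × 288 × 3563 × 10⁻³ = 769.7 kN.

φR_n ≈ 770 kN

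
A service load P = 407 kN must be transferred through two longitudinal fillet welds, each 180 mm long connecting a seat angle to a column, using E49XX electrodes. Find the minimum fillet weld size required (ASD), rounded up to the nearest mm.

w = 11 mm

E49XX → F_EXX = 490 MPa.
Total weld length L = 360 mm.
Required throat t_e = P × Ω / (0.6 F_EXX × L) = 407 × 2.0 / (0.6 × 490 × 360 × 10⁻³) = 7.691 mm.
Required leg w = t_e / 0.707 = 10.88 mm → use 11 mm.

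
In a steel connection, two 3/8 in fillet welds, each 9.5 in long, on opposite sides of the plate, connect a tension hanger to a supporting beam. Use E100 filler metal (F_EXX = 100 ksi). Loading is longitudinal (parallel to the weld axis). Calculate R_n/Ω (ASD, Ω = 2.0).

R_n/Ω ≈ 151 kip

Effective throat t_e = 0.707 × 0.375 = 0.2651 in.
Total length L = 19 in; A_we = 0.2651 × 19 = 5.037 in².
F_nw = 0.6 F_EXX = 0.6 × 100 = 60 ksi.
R_n = 60 × 5.037 = 302.2 kip; R_n/Ω = 302.2/2.0 = 151.1 kip.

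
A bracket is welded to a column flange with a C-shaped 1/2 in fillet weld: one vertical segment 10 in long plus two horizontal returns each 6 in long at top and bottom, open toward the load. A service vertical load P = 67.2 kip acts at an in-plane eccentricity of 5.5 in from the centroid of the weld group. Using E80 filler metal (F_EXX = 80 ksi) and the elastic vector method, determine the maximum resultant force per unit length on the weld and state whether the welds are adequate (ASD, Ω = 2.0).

Total weld length L_w = 22 in. Treat welds as unit-width lines.
Centroid: x̄ = 2×6×3 / 22 = 1.636 in from the vertical weld.
Polar moment about centroid: J = I_x + I_y = [10³/12 + 2×6×5²] + [10×1.636² + 2(6³/12 + 6×1.364²)] = 468.4 in³.
Direct shear f_v = P/L_w = 67.2 / 22 = 3.055 kip/in (vertical).
Torsion M = P·e = 67.2 × 5.5 = 369.6 kip·in.
Critical point at (x, y) = (4.364, 5) from centroid. f_tx = M·y/J = 3.945 kip/in; f_ty = M·x/J = 3.443 kip/in.
Resultant f_max = √[f_tx² + (f_v + f_ty)²] = √[3.945² + (3.055 + 3.443)²] = 7.601 kip/in.
Capacity per unit length: r_n/Ω = (1/2.0) × 0.6 × 80 × (0.707 × 0.5) = 8.484 kip/in.
7.601 ≤ 8.484 → adequate.

f_max ≈ 7.6 kip/in; adequate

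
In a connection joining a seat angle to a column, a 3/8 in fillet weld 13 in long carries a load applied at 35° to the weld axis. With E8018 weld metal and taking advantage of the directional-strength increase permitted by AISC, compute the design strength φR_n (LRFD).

E80XX → F_EXX = 80 ksi.
t_e = 0.707 × 0.375 = 0.2651 in; A_we = 0.2651 × 13 = 3.447 in².
Directional factor: 1.0 + 0.5 sin^1.5(35°) = 1.217.
F_nw = 0.6 × 80 × 1.217 = 58.43 ksi.
φR_n = 0.75 × 58.43 × 3.447 = 151 kips.

φR_n ≈ 151 kips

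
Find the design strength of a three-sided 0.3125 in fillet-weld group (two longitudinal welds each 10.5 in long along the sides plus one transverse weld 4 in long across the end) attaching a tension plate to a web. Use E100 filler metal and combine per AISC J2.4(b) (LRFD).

φR_n ≈ 249 kip

E100XX → F_EXX = 100 ksi.
t_e = 0.707 × 0.3125 = 0.2209 in.
R_nwl = 0.6 × 100 × 0.2209 × 21 = 278.4 kip (longitudinal, 2 welds).
R_nwt = 0.6 × 100 × 0.2209 × 4 = 53.02 kip (transverse, base value).
(i) R_nwl + R_nwt = 331.4 kip; (ii) 0.85 R_nwl + 1.5 R_nwt = 316.2 kip.
R_n = max = 331.4 kip [governs: (i)]; φR_n = 248.6 kip.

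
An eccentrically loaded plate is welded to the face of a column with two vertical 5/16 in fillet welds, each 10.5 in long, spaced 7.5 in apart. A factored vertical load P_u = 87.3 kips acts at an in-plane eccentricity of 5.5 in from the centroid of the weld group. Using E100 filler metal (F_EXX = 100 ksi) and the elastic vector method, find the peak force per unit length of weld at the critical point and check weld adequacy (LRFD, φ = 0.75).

f_max ≈ 9.39 kip/in; adequate

Total weld length L_w = 21 in. Treat welds as unit-width lines.
Polar moment about centroid: J = 2[d³/12 + d(b/2)²] = 2[10.5³/12 + 10.5×3.75²] = 488.2 in³.
Direct shear f_v = P/L_w = 87.3 / 21 = 4.157 kip/in (vertical).
Torsion M = P·e = 87.3 × 5.5 = 480.15 kip·in.
Critical point at (x, y) = (3.75, 5.25) from centroid. f_tx = M·y/J = 5.163 kip/in; f_ty = M·x/J = 3.688 kip/in.
Resultant f_max = √[f_tx² + (f_v + f_ty)²] = √[5.163² + (4.157 + 3.688)²] = 9.391 kip/in.
Capacity per unit length: φr_n = 0.75 × 0.6 × 100 × (0.707 × 0.3125) = 9.942 kip/in.
9.391 ≤ 9.942 → adequate.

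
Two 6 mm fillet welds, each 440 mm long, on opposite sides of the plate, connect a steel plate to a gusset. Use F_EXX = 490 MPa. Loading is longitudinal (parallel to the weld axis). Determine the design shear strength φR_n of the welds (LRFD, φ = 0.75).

Effective throat t_e = 0.707 × 6 = 4.242 mm.
Total length L = 880 mm; A_we = 4.242 × 880 = 3733 mm².
F_nw = 0.6 F_EXX = 0.6 × 490 = 294 MPa.
φR_n = 0.75 × 294 × 3733 × 10⁻³ = 823.1 kN.

φR_n ≈ 823 kN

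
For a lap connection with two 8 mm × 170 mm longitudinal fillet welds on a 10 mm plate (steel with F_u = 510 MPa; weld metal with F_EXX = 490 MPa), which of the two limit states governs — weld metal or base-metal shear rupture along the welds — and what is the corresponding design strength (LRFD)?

φR_n ≈ 424 kN (weld metal governs)

t_e = 0.707 × 8 = 5.656 mm; L = 340 mm.
Weld metal: φR_n = 0.75 × 0.6 × 490 × 5.656 × 340 × 10⁻³ = 424 kN.
Base metal (shear rupture): φR_n = 0.75 × 0.6 × 510 × 10 × 340 × 10⁻³ = 780.3 kN.
Governing: weld metal.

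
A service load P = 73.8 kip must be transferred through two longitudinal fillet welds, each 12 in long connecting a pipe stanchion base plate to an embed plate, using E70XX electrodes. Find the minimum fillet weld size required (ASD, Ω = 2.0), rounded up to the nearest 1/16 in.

E70XX → F_EXX = 70 ksi.
Total weld length L = 24 in.
Required throat t_e = P × Ω / (0.6 F_EXX × L) = 73.8 × 2.0 / (0.6 × 70 × 24) = 0.1464 in.
Required leg w = t_e / 0.707 = 0.2071 in → use 1/4 in.

w = 1/4 in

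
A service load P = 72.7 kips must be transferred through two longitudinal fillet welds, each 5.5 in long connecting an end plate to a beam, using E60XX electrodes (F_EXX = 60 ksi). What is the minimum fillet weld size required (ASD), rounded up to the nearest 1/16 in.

Total weld length L = 11 in.
Required throat t_e = P × Ω / (0.6 F_EXX × L) = 72.7 × 2.0 / (0.6 × 60 × 11) = 0.3672 in.
Required leg w = t_e / 0.707 = 0.5193 in → use 9/16 in.

w = 9/16 in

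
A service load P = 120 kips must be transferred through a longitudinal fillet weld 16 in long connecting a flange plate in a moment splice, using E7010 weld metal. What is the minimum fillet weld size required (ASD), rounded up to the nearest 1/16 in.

E70XX → F_EXX = 70 ksi.
Total weld length L = 16 in.
Required throat t_e = P × Ω / (0.6 F_EXX × L) = 120 × 2.0 / (0.6 × 70 × 16) = 0.3571 in.
Required leg w = t_e / 0.707 = 0.5052 in → use 9/16 in.

w = 9/16 in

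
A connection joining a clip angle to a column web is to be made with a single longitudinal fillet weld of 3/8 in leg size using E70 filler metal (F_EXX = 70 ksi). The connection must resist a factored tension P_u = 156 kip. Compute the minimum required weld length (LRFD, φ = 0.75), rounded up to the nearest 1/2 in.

Throat t_e = 0.707 × 0.375 = 0.2651 in.
φr_n = 0.75 × 0.6 × 70 × 0.2651 = 8.351 kip/in.
L_req = P_u / φr_n = 156 / 8.351 = 18.68 in total.
Round up → use L = 19 in.

L = 19 in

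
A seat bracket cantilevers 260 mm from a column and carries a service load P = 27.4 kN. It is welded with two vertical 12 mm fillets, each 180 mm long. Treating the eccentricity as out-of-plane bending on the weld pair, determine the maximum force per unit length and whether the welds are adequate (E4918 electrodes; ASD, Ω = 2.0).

f_max ≈ 664 N/mm; adequate

E49XX → F_EXX = 490 MPa.
L_w = 2 × 180 = 360 mm; section modulus (unit throat) S = 2 × L²/6 = 10800 mm².
Direct shear f_v = P/L_w = 27.4×10³/360 = 76.11 N/mm.
Moment M = P × e = 27.4×10³ × 260 = 7124000 N·mm; bending f_b = M/S = 659.6 N/mm.
f_max = √(f_v² + f_b²) = √(76.11² + 659.6²) = 664 N/mm.
r_n/Ω = (1/2.0) × 0.6 × 490 × (0.707 × 12) = 1247 N/mm → adequate.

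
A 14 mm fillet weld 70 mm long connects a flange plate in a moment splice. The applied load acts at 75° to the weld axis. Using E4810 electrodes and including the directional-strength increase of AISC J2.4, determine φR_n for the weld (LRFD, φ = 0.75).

E48XX → F_EXX = 480 MPa.
t_e = 0.707 × 14 = 9.898 mm; A_we = 9.898 × 70 = 692.9 mm².
Directional factor: 1.0 + 0.5 sin^1.5(75°) = 1.475.
F_nw = 0.6 × 480 × 1.475 = 424.7 MPa.
φR_n = 0.75 × 424.7 × 692.9 × 10⁻³ = 220.7 kN.

φR_n ≈ 221 kN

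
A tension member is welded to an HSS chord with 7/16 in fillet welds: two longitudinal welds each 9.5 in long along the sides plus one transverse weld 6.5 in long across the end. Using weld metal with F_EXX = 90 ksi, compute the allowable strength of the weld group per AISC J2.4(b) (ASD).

R_n/Ω ≈ 216 kips

t_e = 0.707 × 0.4375 = 0.3093 in.
R_nwl = 0.6 × 90 × 0.3093 × 19 = 317.4 kips (longitudinal, 2 welds).
R_nwt = 0.6 × 90 × 0.3093 × 6.5 = 108.6 kips (transverse, base value).
(i) R_nwl + R_nwt = 425.9 kips; (ii) 0.85 R_nwl + 1.5 R_nwt = 432.6 kips.
R_n = max = 432.6 kips [governs: (ii)]; R_n/Ω = 216.3 kips.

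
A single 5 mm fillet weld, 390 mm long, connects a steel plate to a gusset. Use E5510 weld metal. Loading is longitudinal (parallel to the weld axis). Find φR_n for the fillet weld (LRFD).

φR_n ≈ 341 kN

E55XX → F_EXX = 550 MPa.
Effective throat t_e = 0.707 × 5 = 3.535 mm.
Total length L = 390 mm; A_we = 3.535 × 390 = 1379 mm².
F_nw = 0.6 F_EXX = 0.6 × 550 = 330 MPa.
φR_n = 0.75 × 330 × 1379 × 10⁻³ = 341.2 kN.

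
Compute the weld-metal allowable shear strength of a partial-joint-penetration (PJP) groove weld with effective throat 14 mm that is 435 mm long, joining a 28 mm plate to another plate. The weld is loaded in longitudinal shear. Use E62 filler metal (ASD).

E62XX → F_EXX = 620 MPa.
Effective throat (given) t_e = 14 mm.
A_we = 14 × 435 = 6090 mm².
F_nw = 0.6 F_EXX = 372 MPa.
R_n/Ω = (372 × 6090) / 2.0 × 10⁻³ = 1133 kN.

R_n/Ω ≈ 1130 kN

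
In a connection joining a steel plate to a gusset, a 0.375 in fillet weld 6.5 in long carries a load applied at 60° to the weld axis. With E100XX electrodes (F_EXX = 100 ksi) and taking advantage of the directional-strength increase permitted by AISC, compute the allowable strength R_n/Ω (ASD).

t_e = 0.707 × 0.375 = 0.2651 in; A_we = 0.2651 × 6.5 = 1.723 in².
Directional factor: 1.0 + 0.5 sin^1.5(60°) = 1.403.
F_nw = 0.6 × 100 × 1.403 = 84.18 ksi.
R_n/Ω = (84.18 × 1.723) / 2.0 = 72.53 kips.

R_n/Ω ≈ 72.5 kips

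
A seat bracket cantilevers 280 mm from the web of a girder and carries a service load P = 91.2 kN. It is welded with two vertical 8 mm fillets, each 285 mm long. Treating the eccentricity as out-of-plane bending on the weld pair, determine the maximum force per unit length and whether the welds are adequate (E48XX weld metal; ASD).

f_max ≈ 957 N/mm; NOT adequate

E48XX → F_EXX = 480 MPa.
L_w = 2 × 285 = 570 mm; section modulus (unit throat) S = 2 × L²/6 = 27080 mm².
Direct shear f_v = P/L_w = 91.2×10³/570 = 160 N/mm.
Moment M = P × e = 91.2×10³ × 280 = 25536000 N·mm; bending f_b = M/S = 943.2 N/mm.
f_max = √(f_v² + f_b²) = √(160² + 943.2²) = 956.6 N/mm.
r_n/Ω = (1/2.0) × 0.6 × 480 × (0.707 × 8) = 814.5 N/mm → NOT adequate.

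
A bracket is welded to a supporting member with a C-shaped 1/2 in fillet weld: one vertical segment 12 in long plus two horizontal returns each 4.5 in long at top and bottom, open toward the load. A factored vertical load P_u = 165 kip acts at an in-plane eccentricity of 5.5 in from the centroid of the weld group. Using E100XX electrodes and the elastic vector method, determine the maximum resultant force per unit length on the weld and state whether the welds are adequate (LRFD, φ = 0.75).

f_max ≈ 17.7 kip/in; NOT adequate

E100XX → F_EXX = 100 ksi.
Total weld length L_w = 21 in. Treat welds as unit-width lines.
Centroid: x̄ = 2×4.5×2.25 / 21 = 0.9643 in from the vertical weld.
Polar moment about centroid: J = I_x + I_y = [12³/12 + 2×4.5×6²] + [12×0.9643² + 2(4.5³/12 + 4.5×1.286²)] = 509.2 in³.
Direct shear f_v = P/L_w = 165 / 21 = 7.857 kip/in (vertical).
Torsion M = P·e = 165 × 5.5 = 907.5 kip·in.
Critical point at (x, y) = (3.536, 6) from centroid. f_tx = M·y/J = 10.69 kip/in; f_ty = M·x/J = 6.301 kip/in.
Resultant f_max = √[f_tx² + (f_v + f_ty)²] = √[10.69² + (7.857 + 6.301)²] = 17.74 kip/in.
Capacity per unit length: φr_n = 0.75 × 0.6 × 100 × (0.707 × 0.5) = 15.91 kip/in.
17.74 > 15.91 → NOT adequate.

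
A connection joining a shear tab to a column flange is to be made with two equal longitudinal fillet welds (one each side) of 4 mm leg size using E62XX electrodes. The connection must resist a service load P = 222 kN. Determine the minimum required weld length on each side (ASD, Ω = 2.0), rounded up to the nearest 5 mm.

L = 215 mm on each side

E62XX → F_EXX = 620 MPa.
Throat t_e = 0.707 × 4 = 2.828 mm.
r_n/Ω = (0.6 × 620 × 2.828) / 2.0 = 526 N/mm = 0.526 kN/mm.
L_req = P / (r_n/Ω) = 222 / 0.526 = 422 mm total.
Per side: 422 / 2 = 211 mm.
Round up → use L = 215 mm on each side.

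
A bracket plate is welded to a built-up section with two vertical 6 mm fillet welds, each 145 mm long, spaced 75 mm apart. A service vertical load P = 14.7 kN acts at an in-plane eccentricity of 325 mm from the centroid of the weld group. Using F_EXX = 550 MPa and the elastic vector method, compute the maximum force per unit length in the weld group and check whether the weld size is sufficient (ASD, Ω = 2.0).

Total weld length L_w = 290 mm. Treat welds as unit-width lines.
Polar moment about centroid: J = 2[d³/12 + d(b/2)²] = 2[145³/12 + 145×37.5²] = 915900 mm³.
Direct shear f_v = P/L_w = 14.7×10³ / 290 = 50.69 N/mm (vertical).
Torsion M = P·e = 14.7×10³ × 325 = 4777500 N·mm.
Critical point at (x, y) = (37.5, 72.5) from centroid. f_tx = M·y/J = 378.2 N/mm; f_ty = M·x/J = 195.6 N/mm.
Resultant f_max = √[f_tx² + (f_v + f_ty)²] = √[378.2² + (50.69 + 195.6)²] = 451.3 N/mm.
Capacity per unit length: r_n/Ω = (1/2.0) × 0.6 × 550 × (0.707 × 6) = 699.9 N/mm.
451.3 ≤ 699.9 → adequate.

f_max ≈ 451 N/mm; adequate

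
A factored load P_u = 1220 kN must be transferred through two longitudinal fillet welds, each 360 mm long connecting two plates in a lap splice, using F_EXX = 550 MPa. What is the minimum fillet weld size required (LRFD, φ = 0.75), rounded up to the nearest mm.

Total weld length L = 720 mm.
Required throat t_e = P_u / (φ × 0.6 F_EXX × L) = 1220 / (0.75 × 0.6 × 550 × 720 × 10⁻³) = 6.846 mm.
Required leg w = t_e / 0.707 = 9.684 mm → use 10 mm.

w = 10 mm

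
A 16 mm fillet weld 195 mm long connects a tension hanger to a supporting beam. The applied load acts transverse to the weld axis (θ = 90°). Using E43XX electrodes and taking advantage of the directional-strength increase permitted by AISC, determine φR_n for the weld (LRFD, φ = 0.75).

E43XX → F_EXX = 430 MPa.
t_e = 0.707 × 16 = 11.31 mm; A_we = 11.31 × 195 = 2206 mm².
Directional factor: 1.0 + 0.5 sin^1.5(90°) = 1.5.
F_nw = 0.6 × 430 × 1.5 = 387 MPa.
φR_n = 0.75 × 387 × 2206 × 10⁻³ = 640.2 kN.

φR_n ≈ 640 kN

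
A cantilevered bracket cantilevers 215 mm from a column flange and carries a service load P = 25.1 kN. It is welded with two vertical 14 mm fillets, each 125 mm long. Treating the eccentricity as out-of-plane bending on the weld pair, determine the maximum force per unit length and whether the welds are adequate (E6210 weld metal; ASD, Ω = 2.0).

f_max ≈ 1040 N/mm; adequate

E62XX → F_EXX = 620 MPa.
L_w = 2 × 125 = 250 mm; section modulus (unit throat) S = 2 × L²/6 = 5208 mm².
Direct shear f_v = P/L_w = 25.1×10³/250 = 100.4 N/mm.
Moment M = P × e = 25.1×10³ × 215 = 5396500 N·mm; bending f_b = M/S = 1036 N/mm.
f_max = √(f_v² + f_b²) = √(100.4² + 1036²) = 1041 N/mm.
r_n/Ω = (1/2.0) × 0.6 × 620 × (0.707 × 14) = 1841 N/mm → adequate.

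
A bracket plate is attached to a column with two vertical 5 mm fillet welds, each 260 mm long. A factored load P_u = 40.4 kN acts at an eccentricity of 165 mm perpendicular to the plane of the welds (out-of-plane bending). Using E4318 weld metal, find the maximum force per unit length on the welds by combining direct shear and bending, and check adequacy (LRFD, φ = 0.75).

E43XX → F_EXX = 430 MPa.
L_w = 2 × 260 = 520 mm; section modulus (unit throat) S = 2 × L²/6 = 22530 mm².
Direct shear f_v = P/L_w = 40.4×10³/520 = 77.69 N/mm.
Moment M = P × e = 40.4×10³ × 165 = 6666000 N·mm; bending f_b = M/S = 295.8 N/mm.
f_max = √(f_v² + f_b²) = √(77.69² + 295.8²) = 305.9 N/mm.
φr_n = 0.75 × 0.6 × 430 × (0.707 × 5) = 684 N/mm → adequate.

f_max ≈ 306 N/mm; adequate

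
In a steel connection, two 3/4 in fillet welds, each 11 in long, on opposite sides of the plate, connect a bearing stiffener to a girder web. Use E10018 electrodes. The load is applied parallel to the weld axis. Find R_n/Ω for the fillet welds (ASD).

E100XX → F_EXX = 100 ksi.
Effective throat t_e = 0.707 × 0.75 = 0.5302 in.
Total length L = 22 in; A_we = 0.5302 × 22 = 11.67 in².
F_nw = 0.6 F_EXX = 0.6 × 100 = 60 ksi.
R_n = 60 × 11.67 = 699.9 kips; R_n/Ω = 699.9/2.0 = 350 kips.

R_n/Ω ≈ 350 kips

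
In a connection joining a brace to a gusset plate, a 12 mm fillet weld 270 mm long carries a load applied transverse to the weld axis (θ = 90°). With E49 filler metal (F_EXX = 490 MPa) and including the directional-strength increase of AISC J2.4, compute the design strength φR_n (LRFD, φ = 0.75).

t_e = 0.707 × 12 = 8.484 mm; A_we = 8.484 × 270 = 2291 mm².
Directional factor: 1.0 + 0.5 sin^1.5(90°) = 1.5.
F_nw = 0.6 × 490 × 1.5 = 441 MPa.
φR_n = 0.75 × 441 × 2291 × 10⁻³ = 757.6 kN.

φR_n ≈ 758 kN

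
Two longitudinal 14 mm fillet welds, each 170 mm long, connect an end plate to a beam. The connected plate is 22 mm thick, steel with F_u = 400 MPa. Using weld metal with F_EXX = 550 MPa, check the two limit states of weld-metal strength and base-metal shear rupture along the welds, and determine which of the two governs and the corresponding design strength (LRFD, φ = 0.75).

t_e = 0.707 × 14 = 9.898 mm; L = 340 mm.
Weld metal: φR_n = 0.75 × 0.6 × 550 × 9.898 × 340 × 10⁻³ = 832.9 kN.
Base metal (shear rupture): φR_n = 0.75 × 0.6 × 400 × 22 × 340 × 10⁻³ = 1346 kN.
Governing: weld metal.

φR_n ≈ 833 kN (weld metal governs)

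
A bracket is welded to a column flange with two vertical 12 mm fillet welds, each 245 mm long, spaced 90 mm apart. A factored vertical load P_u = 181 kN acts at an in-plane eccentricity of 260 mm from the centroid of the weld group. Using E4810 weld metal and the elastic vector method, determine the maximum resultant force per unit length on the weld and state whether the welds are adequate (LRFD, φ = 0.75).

f_max ≈ 1940 N/mm; NOT adequate

E48XX → F_EXX = 480 MPa.
Total weld length L_w = 490 mm. Treat welds as unit-width lines.
Polar moment about centroid: J = 2[d³/12 + d(b/2)²] = 2[245³/12 + 245×45²] = 3443000 mm³.
Direct shear f_v = P/L_w = 181×10³ / 490 = 369.4 N/mm (vertical).
Torsion M = P·e = 181×10³ × 260 = 47060000 N·mm.
Critical point at (x, y) = (45, 122.5) from centroid. f_tx = M·y/J = 1674 N/mm; f_ty = M·x/J = 615 N/mm.
Resultant f_max = √[f_tx² + (f_v + f_ty)²] = √[1674² + (369.4 + 615)²] = 1942 N/mm.
Capacity per unit length: φr_n = 0.75 × 0.6 × 480 × (0.707 × 12) = 1833 N/mm.
1942 > 1833 → NOT adequate.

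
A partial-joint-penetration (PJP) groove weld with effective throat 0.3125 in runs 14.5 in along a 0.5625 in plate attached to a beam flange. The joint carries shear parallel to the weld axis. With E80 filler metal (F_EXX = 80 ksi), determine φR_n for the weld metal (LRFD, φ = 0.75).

φR_n ≈ 163 kips

Effective throat (given) t_e = 0.3125 in.
A_we = 0.3125 × 14.5 = 4.531 in².
F_nw = 0.6 F_EXX = 48 ksi.
φR_n = 0.75 × 48 × 4.531 = 163.1 kips.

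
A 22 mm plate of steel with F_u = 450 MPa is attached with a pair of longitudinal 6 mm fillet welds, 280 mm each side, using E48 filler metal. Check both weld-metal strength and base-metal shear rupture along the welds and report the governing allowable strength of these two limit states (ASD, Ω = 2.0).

E48XX → F_EXX = 480 MPa.
t_e = 0.707 × 6 = 4.242 mm; L = 560 mm.
Weld metal: R_n/Ω = (1/2.0) × 0.6 × 480 × 4.242 × 560 × 10⁻³ = 342.1 kN.
Base metal (shear rupture): R_n/Ω = (1/2.0) × 0.6 × 450 × 22 × 560 × 10⁻³ = 1663 kN.
Governing: weld metal.

R_n/Ω ≈ 342 kN (weld metal governs)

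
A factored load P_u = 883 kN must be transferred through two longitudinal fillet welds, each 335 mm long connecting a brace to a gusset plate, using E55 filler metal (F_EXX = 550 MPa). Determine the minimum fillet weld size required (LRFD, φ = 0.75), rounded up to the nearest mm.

w = 8 mm

Total weld length L = 670 mm.
Required throat t_e = P_u / (φ × 0.6 F_EXX × L) = 883 / (0.75 × 0.6 × 550 × 670 × 10⁻³) = 5.325 mm.
Required leg w = t_e / 0.707 = 7.532 mm → use 8 mm.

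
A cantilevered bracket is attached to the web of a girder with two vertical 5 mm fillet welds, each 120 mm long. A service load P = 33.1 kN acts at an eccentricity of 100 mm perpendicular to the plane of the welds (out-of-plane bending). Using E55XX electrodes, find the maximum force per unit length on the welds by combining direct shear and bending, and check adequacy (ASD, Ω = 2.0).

f_max ≈ 703 N/mm; NOT adequate

E55XX → F_EXX = 550 MPa.
L_w = 2 × 120 = 240 mm; section modulus (unit throat) S = 2 × L²/6 = 4800 mm².
Direct shear f_v = P/L_w = 33.1×10³/240 = 137.9 N/mm.
Moment M = P × e = 33.1×10³ × 100 = 3310000 N·mm; bending f_b = M/S = 689.6 N/mm.
f_max = √(f_v² + f_b²) = √(137.9² + 689.6²) = 703.2 N/mm.
r_n/Ω = (1/2.0) × 0.6 × 550 × (0.707 × 5) = 583.3 N/mm → NOT adequate.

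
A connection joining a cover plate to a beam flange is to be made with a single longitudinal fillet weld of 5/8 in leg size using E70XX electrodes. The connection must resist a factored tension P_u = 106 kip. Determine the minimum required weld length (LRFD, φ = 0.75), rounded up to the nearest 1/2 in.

L = 8 in

E70XX → F_EXX = 70 ksi.
Throat t_e = 0.707 × 0.625 = 0.4419 in.
φr_n = 0.75 × 0.6 × 70 × 0.4419 = 13.92 kip/in.
L_req = P_u / φr_n = 106 / 13.92 = 7.615 in total.
Round up → use L = 8 in.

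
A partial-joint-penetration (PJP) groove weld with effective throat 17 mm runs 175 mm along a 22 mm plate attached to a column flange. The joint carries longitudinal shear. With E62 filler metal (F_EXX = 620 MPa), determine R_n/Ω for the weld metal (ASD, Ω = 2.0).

Effective throat (given) t_e = 17 mm.
A_we = 17 × 175 = 2975 mm².
F_nw = 0.6 F_EXX = 372 MPa.
R_n/Ω = (372 × 2975) / 2.0 × 10⁻³ = 553.4 kN.

R_n/Ω ≈ 553 kN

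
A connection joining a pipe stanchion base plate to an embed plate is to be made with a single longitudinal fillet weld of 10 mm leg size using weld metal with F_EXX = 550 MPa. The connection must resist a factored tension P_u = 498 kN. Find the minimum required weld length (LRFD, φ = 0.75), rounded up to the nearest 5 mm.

Throat t_e = 0.707 × 10 = 7.07 mm.
φr_n = 0.75 × 0.6 × 550 × 7.07 × 10⁻³ = 1.75 kN/mm.
L_req = P_u / φr_n = 498 / 1.75 = 284.6 mm total.
Round up → use L = 285 mm.

L = 285 mm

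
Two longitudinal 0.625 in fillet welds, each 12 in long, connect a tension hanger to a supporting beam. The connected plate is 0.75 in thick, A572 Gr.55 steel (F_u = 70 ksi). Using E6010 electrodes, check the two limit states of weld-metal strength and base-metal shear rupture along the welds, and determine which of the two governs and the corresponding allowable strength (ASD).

R_n/Ω ≈ 191 kip (weld metal governs)

E60XX → F_EXX = 60 ksi.
t_e = 0.707 × 0.625 = 0.4419 in; L = 24 in.
Weld metal: R_n/Ω = (1/2.0) × 0.6 × 60 × 0.4419 × 24 = 190.9 kip.
Base metal (shear rupture): R_n/Ω = (1/2.0) × 0.6 × 70 × 0.75 × 24 = 378 kip.
Governing: weld metal.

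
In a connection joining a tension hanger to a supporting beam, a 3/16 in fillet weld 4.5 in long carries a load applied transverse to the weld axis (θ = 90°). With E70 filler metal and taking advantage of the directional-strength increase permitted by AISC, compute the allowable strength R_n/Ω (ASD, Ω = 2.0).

E70XX → F_EXX = 70 ksi.
t_e = 0.707 × 0.1875 = 0.1326 in; A_we = 0.1326 × 4.5 = 0.5965 in².
Directional factor: 1.0 + 0.5 sin^1.5(90°) = 1.5.
F_nw = 0.6 × 70 × 1.5 = 63 ksi.
R_n/Ω = (63 × 0.5965) / 2.0 = 18.79 kip.

R_n/Ω ≈ 18.8 kip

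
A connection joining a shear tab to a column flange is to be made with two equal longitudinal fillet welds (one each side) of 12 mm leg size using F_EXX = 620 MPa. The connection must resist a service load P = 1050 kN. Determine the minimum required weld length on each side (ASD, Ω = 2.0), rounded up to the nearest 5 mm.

Throat t_e = 0.707 × 12 = 8.484 mm.
r_n/Ω = (0.6 × 620 × 8.484) / 2.0 = 1578 N/mm = 1.578 kN/mm.
L_req = P / (r_n/Ω) = 1050 / 1.578 = 665.4 mm total.
Per side: 665.4 / 2 = 332.7 mm.
Round up → use L = 335 mm on each side.

L = 335 mm on each side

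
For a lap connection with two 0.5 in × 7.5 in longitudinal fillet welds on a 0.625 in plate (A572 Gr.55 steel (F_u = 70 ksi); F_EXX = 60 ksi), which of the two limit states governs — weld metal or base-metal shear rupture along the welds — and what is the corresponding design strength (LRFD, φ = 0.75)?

φR_n ≈ 143 kips (weld metal governs)

t_e = 0.707 × 0.5 = 0.3535 in; L = 15 in.
Weld metal: φR_n = 0.75 × 0.6 × 60 × 0.3535 × 15 = 143.2 kips.
Base metal (shear rupture): φR_n = 0.75 × 0.6 × 70 × 0.625 × 15 = 295.3 kips.
Governing: weld metal.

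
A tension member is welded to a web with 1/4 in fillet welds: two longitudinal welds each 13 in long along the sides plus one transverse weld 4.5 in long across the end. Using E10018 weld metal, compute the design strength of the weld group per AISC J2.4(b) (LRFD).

φR_n ≈ 243 kips

E100XX → F_EXX = 100 ksi.
t_e = 0.707 × 0.25 = 0.1767 in.
R_nwl = 0.6 × 100 × 0.1767 × 26 = 275.7 kips (longitudinal, 2 welds).
R_nwt = 0.6 × 100 × 0.1767 × 4.5 = 47.72 kips (transverse, base value).
(i) R_nwl + R_nwt = 323.5 kips; (ii) 0.85 R_nwl + 1.5 R_nwt = 306 kips.
R_n = max = 323.5 kips [governs: (i)]; φR_n = 242.6 kips.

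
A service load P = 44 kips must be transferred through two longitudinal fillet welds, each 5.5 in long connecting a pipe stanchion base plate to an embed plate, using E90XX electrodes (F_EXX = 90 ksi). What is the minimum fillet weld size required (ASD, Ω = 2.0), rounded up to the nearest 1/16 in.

Total weld length L = 11 in.
Required throat t_e = P × Ω / (0.6 F_EXX × L) = 44 × 2.0 / (0.6 × 90 × 11) = 0.1481 in.
Required leg w = t_e / 0.707 = 0.2095 in → use 1/4 in.

w = 1/4 in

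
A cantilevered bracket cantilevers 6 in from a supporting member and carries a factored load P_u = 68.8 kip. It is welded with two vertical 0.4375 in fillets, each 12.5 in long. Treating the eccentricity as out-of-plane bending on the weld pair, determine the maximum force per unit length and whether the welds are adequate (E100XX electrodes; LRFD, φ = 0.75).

E100XX → F_EXX = 100 ksi.
L_w = 2 × 12.5 = 25 in; section modulus (unit throat) S = 2 × L²/6 = 52.08 in².
Direct shear f_v = P/L_w = 68.8/25 = 2.752 kip/in.
Moment M = P × e = 68.8 × 6 = 412.8 kip·in; bending f_b = M/S = 7.926 kip/in.
f_max = √(f_v² + f_b²) = √(2.752² + 7.926²) = 8.39 kip/in.
φr_n = 0.75 × 0.6 × 100 × (0.707 × 0.4375) = 13.92 kip/in → adequate.

f_max ≈ 8.39 kip/in; adequate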